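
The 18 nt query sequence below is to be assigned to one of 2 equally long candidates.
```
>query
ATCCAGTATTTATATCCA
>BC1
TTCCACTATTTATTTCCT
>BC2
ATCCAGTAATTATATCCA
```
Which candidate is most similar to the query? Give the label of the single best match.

BC2

Hamming distances to query — BC1: 4; BC2: 1.
Smallest is BC2 with 1 mismatch.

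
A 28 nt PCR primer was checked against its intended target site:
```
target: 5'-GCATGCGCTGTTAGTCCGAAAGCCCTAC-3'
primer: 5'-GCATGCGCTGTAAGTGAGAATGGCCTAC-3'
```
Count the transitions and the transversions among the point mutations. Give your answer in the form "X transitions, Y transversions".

Mismatches (1-based):
base 12: T→A (pyrimidine→purine, transversion)
base 16: C→G (pyrimidine→purine, transversion)
base 17: C→A (pyrimidine→purine, transversion)
base 21: A→T (purine→pyrimidine, transversion)
base 23: C→G (pyrimidine→purine, transversion)

0 transitions, 5 transversions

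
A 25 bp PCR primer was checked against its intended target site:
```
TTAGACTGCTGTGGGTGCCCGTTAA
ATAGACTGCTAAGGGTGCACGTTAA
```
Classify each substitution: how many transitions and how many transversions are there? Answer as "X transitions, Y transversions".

1 transition, 3 transversions

Mismatches (1-based):
base 1: T→A (pyrimidine→purine, transversion)
base 11: G→A (purine→purine, transition)
base 12: T→A (pyrimidine→purine, transversion)
base 19: C→A (pyrimidine→purine, transversion)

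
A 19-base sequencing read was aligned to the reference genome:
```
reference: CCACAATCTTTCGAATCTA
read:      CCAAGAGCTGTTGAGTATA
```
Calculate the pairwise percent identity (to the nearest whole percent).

63%

Mismatches at positions 4, 5, 7, 10, 12, 15, 17 (1-based): 7 of 19.
Identical positions: 12/19 = 63.16% → 63%.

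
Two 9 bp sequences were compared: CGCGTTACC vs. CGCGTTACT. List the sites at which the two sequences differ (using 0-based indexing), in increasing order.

Differences at site 8 (C→T).

8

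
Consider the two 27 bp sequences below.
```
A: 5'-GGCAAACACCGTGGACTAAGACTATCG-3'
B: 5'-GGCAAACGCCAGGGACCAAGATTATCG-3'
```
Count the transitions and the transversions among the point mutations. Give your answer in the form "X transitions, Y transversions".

Transitions (purine↔purine or pyrimidine↔pyrimidine): 8 A→G, 11 G→A, 17 T→C, 22 C→T.
Transversions (purine↔pyrimidine): 12 T→G.

4 transitions, 1 transversion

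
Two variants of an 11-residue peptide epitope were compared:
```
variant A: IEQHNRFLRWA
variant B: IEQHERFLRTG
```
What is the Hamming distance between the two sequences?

Comparing position by position, 3 positions differ: 5 (N/E), 10 (W/T), 11 (A/G).

3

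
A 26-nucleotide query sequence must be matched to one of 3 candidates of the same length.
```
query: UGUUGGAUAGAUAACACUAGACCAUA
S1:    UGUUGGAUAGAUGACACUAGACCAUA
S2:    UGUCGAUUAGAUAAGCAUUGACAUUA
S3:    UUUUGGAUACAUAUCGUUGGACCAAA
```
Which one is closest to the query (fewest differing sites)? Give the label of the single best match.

Hamming distances to query — S1: 1; S2: 9; S3: 7.
Smallest is S1 with 1 mismatch.

S1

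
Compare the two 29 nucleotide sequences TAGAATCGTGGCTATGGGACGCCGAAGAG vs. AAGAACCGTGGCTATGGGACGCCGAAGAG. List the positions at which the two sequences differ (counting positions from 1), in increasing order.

Scanning 1-based: 1: T/A; 6: T/C.

1, 6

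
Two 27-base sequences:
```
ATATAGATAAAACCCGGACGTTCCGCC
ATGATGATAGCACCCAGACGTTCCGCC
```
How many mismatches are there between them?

Comparing position by position, 6 sites differ: 3 (A/G), 4 (T/A), 5 (A/T), 10 (A/G), 11 (A/C), 16 (G/A).

6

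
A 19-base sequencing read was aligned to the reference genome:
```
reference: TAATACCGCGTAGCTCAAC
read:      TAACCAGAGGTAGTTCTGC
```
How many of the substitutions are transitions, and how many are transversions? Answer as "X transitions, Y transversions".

4 transitions, 5 transversions

Mismatches (1-based):
site 4: T→C (pyrimidine→pyrimidine, transition)
site 5: A→C (purine→pyrimidine, transversion)
site 6: C→A (pyrimidine→purine, transversion)
site 7: C→G (pyrimidine→purine, transversion)
site 8: G→A (purine→purine, transition)
site 9: C→G (pyrimidine→purine, transversion)
site 14: C→T (pyrimidine→pyrimidine, transition)
site 17: A→T (purine→pyrimidine, transversion)
site 18: A→G (purine→purine, transition)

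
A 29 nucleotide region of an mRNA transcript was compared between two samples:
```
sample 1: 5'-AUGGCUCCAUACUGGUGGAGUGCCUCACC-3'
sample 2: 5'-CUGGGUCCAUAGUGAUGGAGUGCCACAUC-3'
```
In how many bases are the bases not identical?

6

Mismatches (1-based): base 1: A→C; base 5: C→G; base 12: C→G; base 15: G→A; base 25: U→A; base 28: C→U.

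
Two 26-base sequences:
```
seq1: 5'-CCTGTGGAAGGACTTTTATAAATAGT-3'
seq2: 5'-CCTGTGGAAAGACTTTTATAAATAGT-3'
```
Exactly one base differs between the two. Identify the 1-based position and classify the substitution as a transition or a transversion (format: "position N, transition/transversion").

position 10, transition

The sequences differ only at position 10: G→A (purine→purine), a transition.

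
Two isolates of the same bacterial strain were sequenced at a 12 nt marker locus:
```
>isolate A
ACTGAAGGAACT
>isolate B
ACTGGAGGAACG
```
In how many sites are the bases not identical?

Mismatches (1-based): site 5: A→G; site 12: T→G.

2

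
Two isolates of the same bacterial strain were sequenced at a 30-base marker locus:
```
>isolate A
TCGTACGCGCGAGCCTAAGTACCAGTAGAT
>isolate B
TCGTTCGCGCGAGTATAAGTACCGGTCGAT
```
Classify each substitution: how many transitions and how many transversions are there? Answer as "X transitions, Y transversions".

Transitions (purine↔purine or pyrimidine↔pyrimidine): 14 C→T, 24 A→G.
Transversions (purine↔pyrimidine): 5 A→T, 15 C→A, 27 A→C.

2 transitions, 3 transversions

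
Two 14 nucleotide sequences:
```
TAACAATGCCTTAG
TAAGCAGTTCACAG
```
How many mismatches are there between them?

7

Comparing position by position, 7 positions differ: 4 (C/G), 5 (A/C), 7 (T/G), 8 (G/T), 9 (C/T), 11 (T/A), 12 (T/C).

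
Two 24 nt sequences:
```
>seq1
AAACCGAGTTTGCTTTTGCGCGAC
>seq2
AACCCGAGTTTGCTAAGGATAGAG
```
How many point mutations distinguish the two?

Comparing position by position, 8 sites differ: 3 (A/C), 15 (T/A), 16 (T/A), 17 (T/G), 19 (C/A), 20 (G/T), 21 (C/A), 24 (C/G).

8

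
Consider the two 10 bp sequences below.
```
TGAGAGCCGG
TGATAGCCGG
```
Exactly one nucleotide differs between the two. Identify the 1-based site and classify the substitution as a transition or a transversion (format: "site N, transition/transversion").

site 4, transversion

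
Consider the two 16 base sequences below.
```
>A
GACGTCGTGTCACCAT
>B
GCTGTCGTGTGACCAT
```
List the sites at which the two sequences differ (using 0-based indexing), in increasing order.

Differences at site 1 (A→C), site 2 (C→T), site 10 (C→G).

1, 2, 10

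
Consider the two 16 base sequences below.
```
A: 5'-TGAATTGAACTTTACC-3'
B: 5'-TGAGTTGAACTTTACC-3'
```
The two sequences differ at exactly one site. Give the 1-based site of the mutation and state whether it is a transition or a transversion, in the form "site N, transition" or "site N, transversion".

site 4, transition

The sequences differ only at site 4: A→G (purine→purine), a transition.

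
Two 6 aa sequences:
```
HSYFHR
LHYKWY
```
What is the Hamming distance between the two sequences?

Mismatches (1-based): residue 1: H→L; residue 2: S→H; residue 4: F→K; residue 5: H→W; residue 6: R→Y.

5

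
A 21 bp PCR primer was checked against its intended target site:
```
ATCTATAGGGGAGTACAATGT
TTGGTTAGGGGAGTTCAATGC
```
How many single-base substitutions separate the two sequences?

6

Comparing position by position, 6 sites differ: 1 (A/T), 3 (C/G), 4 (T/G), 5 (A/T), 15 (A/T), 21 (T/C).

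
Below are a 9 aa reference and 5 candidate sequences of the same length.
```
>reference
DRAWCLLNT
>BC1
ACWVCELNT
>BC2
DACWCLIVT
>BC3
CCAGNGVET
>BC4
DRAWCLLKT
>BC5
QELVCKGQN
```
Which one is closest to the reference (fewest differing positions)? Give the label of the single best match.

Hamming distances to reference — BC1: 5; BC2: 4; BC3: 7; BC4: 1; BC5: 8.
Smallest is BC4 with 1 mismatch.

BC4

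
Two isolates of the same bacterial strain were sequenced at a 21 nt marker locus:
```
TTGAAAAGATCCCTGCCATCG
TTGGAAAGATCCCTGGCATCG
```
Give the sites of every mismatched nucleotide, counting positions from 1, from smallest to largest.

4, 16

Scanning 1-based: 4: A/G; 16: C/G.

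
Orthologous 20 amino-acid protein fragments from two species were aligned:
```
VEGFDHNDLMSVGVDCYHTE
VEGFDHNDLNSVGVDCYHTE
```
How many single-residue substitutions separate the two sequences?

Mismatches (1-based): residue 10: M→N.

1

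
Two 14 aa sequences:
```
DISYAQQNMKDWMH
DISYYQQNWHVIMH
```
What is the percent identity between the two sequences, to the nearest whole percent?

5 positions differ (5, 9, 10, 11, 12), so 9 of 14 match: 9/14 = 64.29%.

64%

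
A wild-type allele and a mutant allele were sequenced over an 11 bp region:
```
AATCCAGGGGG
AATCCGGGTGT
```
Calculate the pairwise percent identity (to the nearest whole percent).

Mismatches at positions 6, 9, 11 (1-based): 3 of 11.
Identical positions: 8/11 = 72.73% → 73%.

73%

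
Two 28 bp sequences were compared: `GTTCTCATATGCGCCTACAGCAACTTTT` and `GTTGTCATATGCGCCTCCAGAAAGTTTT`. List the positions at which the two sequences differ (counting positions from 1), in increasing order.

4, 17, 21, 24

Scanning 1-based: 4: C/G; 17: A/C; 21: C/A; 24: C/G.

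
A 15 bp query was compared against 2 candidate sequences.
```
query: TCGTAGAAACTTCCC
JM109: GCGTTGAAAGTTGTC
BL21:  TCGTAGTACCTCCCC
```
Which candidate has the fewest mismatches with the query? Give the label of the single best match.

BL21

Hamming distances to query — JM109: 5; BL21: 3.
Smallest is BL21 with 3 mismatches.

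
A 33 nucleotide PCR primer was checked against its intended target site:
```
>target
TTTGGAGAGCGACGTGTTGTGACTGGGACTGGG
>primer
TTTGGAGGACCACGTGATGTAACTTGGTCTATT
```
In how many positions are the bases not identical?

Comparing position by position, 10 positions differ: 8 (A/G), 9 (G/A), 11 (G/C), 17 (T/A), 21 (G/A), 25 (G/T), 28 (A/T), 31 (G/A), 32 (G/T), 33 (G/T).

10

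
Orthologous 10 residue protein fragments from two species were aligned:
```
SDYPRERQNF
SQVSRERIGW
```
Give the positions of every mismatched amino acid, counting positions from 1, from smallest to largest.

2, 3, 4, 8, 9, 10

Scanning 1-based: 2: D/Q; 3: Y/V; 4: P/S; 8: Q/I; 9: N/G; 10: F/W.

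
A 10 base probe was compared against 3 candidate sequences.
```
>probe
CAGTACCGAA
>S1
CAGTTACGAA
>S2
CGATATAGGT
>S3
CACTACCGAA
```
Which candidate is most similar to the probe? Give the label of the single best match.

S3

Hamming distances to probe — S1: 2; S2: 6; S3: 1.
Smallest is S3 with 1 mismatch.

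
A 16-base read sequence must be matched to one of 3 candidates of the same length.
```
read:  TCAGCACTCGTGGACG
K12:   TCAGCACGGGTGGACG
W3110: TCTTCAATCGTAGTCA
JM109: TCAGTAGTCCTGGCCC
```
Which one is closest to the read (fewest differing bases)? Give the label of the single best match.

K12 differs at 2 bases; W3110 differs at 6 bases; JM109 differs at 5 bases. The closest is K12.

K12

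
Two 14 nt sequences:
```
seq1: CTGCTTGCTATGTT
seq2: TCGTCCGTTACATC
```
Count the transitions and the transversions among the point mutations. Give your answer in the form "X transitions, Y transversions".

9 transitions, 0 transversions

Transitions (purine↔purine or pyrimidine↔pyrimidine): 1 C→T, 2 T→C, 4 C→T, 5 T→C, 6 T→C, 8 C→T, 11 T→C, 12 G→A, 14 T→C.
Transversions (purine↔pyrimidine): none.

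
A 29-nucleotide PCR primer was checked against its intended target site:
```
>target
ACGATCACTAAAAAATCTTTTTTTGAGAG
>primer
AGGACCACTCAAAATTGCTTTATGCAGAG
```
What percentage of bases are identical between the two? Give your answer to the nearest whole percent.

69%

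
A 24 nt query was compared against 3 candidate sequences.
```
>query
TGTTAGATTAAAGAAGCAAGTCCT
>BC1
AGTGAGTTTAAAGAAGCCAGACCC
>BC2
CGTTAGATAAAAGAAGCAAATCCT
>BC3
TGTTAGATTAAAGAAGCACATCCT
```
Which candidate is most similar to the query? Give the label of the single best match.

BC3

Hamming distances to query — BC1: 6; BC2: 3; BC3: 2.
Smallest is BC3 with 2 mismatches.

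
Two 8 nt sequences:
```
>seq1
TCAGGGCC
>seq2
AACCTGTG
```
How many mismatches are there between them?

7

Mismatches (1-based): site 1: T→A; site 2: C→A; site 3: A→C; site 4: G→C; site 5: G→T; site 7: C→T; site 8: C→G.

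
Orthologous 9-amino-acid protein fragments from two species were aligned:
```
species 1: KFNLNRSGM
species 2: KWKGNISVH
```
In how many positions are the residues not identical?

6

Mismatches (1-based): position 2: F→W; position 3: N→K; position 4: L→G; position 6: R→I; position 8: G→V; position 9: M→H.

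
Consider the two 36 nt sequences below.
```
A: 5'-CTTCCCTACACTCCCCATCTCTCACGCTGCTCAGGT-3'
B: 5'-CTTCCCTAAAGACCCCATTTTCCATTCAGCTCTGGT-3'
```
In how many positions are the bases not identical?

10

Comparing position by position, 10 positions differ: 9 (C/A), 11 (C/G), 12 (T/A), 19 (C/T), 21 (C/T), 22 (T/C), 25 (C/T), 26 (G/T), 28 (T/A), 33 (A/T).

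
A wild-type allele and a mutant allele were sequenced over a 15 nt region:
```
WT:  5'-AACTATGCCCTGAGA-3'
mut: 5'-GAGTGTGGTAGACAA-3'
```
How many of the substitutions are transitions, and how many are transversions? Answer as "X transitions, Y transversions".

Mismatches (1-based):
base 1: A→G (purine→purine, transition)
base 3: C→G (pyrimidine→purine, transversion)
base 5: A→G (purine→purine, transition)
base 8: C→G (pyrimidine→purine, transversion)
base 9: C→T (pyrimidine→pyrimidine, transition)
base 10: C→A (pyrimidine→purine, transversion)
base 11: T→G (pyrimidine→purine, transversion)
base 12: G→A (purine→purine, transition)
base 13: A→C (purine→pyrimidine, transversion)
base 14: G→A (purine→purine, transition)

5 transitions, 5 transversions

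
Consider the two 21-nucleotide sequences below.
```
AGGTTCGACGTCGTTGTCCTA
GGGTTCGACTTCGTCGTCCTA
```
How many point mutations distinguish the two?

3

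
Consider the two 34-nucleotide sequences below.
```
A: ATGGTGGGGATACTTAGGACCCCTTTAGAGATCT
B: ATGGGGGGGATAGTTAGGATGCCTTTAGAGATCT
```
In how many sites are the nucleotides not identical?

4

The sequences differ at sites 5, 13, 20, 21 (1-based) — 4 in total.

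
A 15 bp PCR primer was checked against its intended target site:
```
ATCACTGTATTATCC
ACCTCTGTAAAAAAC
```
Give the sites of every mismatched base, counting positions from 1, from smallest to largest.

2, 4, 10, 11, 13, 14

Differences at site 2 (T→C), site 4 (A→T), site 10 (T→A), site 11 (T→A), site 13 (T→A), site 14 (C→A).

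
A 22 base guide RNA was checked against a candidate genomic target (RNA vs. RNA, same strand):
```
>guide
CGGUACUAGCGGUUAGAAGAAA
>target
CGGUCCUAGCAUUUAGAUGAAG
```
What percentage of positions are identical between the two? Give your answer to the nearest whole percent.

77%

5 positions differ (5, 11, 12, 18, 22), so 17 of 22 match: 17/22 = 77.27%.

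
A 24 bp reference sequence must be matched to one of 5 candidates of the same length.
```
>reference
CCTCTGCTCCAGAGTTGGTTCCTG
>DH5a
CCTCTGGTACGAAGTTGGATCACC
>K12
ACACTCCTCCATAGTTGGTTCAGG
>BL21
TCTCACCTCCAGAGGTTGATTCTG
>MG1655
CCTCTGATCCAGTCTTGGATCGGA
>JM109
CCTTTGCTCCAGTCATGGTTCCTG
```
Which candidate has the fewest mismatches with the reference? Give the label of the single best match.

JM109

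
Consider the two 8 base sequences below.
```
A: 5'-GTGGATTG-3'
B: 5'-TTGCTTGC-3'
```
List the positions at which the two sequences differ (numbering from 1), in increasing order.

1, 4, 5, 7, 8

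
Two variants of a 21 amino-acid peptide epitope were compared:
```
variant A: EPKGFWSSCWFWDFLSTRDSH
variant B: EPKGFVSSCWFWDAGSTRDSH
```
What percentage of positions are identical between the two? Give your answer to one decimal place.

85.7%

Mismatches at positions 6, 14, 15 (1-based): 3 of 21.
Identical positions: 18/21 = 85.71% → 85.7%.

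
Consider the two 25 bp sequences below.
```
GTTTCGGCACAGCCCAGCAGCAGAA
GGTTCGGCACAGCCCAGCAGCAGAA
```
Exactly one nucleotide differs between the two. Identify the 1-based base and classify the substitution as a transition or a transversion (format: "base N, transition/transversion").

base 2, transversion

Base 2 changes T→G. T is a pyrimidine and G is a purine, so this is a transversion.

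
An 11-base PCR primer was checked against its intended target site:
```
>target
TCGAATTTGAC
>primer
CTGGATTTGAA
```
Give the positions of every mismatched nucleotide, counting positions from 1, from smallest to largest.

1, 2, 4, 11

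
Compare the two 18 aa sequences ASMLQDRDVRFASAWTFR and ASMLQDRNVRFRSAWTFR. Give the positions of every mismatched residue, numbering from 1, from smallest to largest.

8, 12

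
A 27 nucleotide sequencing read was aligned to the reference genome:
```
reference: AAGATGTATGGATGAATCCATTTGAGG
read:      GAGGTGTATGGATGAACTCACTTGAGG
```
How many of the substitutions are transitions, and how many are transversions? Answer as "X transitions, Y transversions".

5 transitions, 0 transversions

Mismatches (1-based):
position 1: A→G (purine→purine, transition)
position 4: A→G (purine→purine, transition)
position 17: T→C (pyrimidine→pyrimidine, transition)
position 18: C→T (pyrimidine→pyrimidine, transition)
position 21: T→C (pyrimidine→pyrimidine, transition)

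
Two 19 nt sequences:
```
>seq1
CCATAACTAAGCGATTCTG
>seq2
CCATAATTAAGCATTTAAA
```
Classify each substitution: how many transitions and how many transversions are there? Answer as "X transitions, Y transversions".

Mismatches (1-based):
site 7: C→T (pyrimidine→pyrimidine, transition)
site 13: G→A (purine→purine, transition)
site 14: A→T (purine→pyrimidine, transversion)
site 17: C→A (pyrimidine→purine, transversion)
site 18: T→A (pyrimidine→purine, transversion)
site 19: G→A (purine→purine, transition)

3 transitions, 3 transversions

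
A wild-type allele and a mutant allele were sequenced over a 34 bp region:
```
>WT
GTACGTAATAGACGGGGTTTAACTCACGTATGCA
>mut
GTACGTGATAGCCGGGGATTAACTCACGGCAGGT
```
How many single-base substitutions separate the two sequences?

Comparing position by position, 8 sites differ: 7 (A/G), 12 (A/C), 18 (T/A), 29 (T/G), 30 (A/C), 31 (T/A), 33 (C/G), 34 (A/T).

8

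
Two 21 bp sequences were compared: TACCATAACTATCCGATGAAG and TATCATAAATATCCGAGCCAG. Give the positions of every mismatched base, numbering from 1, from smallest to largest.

Differences at position 3 (C→T), position 9 (C→A), position 17 (T→G), position 18 (G→C), position 19 (A→C).

3, 9, 17, 18, 19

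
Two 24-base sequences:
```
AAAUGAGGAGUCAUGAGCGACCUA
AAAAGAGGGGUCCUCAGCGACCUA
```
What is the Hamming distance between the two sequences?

Mismatches (1-based): position 4: U→A; position 9: A→G; position 13: A→C; position 15: G→C.

4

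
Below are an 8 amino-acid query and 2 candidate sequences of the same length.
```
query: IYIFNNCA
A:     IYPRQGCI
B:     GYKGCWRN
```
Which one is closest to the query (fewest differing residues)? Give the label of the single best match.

Hamming distances to query — A: 5; B: 7.
Smallest is A with 5 mismatches.

A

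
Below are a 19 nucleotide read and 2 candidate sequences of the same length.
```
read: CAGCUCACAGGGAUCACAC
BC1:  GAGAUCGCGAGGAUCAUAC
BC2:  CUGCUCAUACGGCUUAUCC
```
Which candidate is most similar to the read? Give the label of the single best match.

BC1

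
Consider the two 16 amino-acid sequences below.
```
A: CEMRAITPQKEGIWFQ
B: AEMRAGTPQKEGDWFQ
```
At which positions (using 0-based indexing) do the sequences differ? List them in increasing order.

0, 5, 12

Scanning 0-based: 0: C/A; 5: I/G; 12: I/D.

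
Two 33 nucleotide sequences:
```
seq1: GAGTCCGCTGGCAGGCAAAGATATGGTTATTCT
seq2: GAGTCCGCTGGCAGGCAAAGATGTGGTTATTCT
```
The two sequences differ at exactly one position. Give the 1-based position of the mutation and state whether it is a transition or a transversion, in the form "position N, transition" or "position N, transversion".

position 23, transition

The sequences differ only at position 23: A→G (purine→purine), a transition.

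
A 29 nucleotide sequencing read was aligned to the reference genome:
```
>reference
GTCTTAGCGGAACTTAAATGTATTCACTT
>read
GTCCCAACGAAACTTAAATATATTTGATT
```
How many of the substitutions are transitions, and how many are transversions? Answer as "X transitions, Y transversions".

Transitions (purine↔purine or pyrimidine↔pyrimidine): 4 T→C, 5 T→C, 7 G→A, 10 G→A, 20 G→A, 25 C→T, 26 A→G.
Transversions (purine↔pyrimidine): 27 C→A.

7 transitions, 1 transversion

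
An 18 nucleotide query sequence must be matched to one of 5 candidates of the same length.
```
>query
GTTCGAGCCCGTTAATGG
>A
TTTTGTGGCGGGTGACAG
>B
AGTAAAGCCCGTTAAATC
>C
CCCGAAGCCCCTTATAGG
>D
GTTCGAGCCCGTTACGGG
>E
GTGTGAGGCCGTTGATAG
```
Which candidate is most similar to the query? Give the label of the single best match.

Hamming distances to query — A: 9; B: 7; C: 8; D: 2; E: 5.
Smallest is D with 2 mismatches.

D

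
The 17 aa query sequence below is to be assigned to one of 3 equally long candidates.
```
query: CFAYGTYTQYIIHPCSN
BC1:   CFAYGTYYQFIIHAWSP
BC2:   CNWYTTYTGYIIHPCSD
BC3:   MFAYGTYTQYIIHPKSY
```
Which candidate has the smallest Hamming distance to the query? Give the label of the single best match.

Hamming distances to query — BC1: 5; BC2: 5; BC3: 3.
Smallest is BC3 with 3 mismatches.

BC3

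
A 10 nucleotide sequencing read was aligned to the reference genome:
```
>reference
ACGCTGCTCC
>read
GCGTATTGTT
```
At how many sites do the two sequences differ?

The sequences differ at sites 1, 4, 5, 6, 7, 8, 9, 10 (1-based) — 8 in total.

8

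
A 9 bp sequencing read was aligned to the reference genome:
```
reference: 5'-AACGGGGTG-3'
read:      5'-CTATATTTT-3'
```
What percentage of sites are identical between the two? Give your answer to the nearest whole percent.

8 positions differ (1, 2, 3, 4, 5, 6, 7, 9), so 1 of 9 match: 1/9 = 11.11%.

11%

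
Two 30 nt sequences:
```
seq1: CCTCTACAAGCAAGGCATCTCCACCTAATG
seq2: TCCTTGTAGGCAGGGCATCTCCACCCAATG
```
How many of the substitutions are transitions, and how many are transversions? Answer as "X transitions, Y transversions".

8 transitions, 0 transversions

Transitions (purine↔purine or pyrimidine↔pyrimidine): 1 C→T, 3 T→C, 4 C→T, 6 A→G, 7 C→T, 9 A→G, 13 A→G, 26 T→C.
Transversions (purine↔pyrimidine): none.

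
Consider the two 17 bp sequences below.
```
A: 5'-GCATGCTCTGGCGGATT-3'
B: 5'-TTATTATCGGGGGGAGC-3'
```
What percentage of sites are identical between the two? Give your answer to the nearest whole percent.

53%

Mismatches at positions 1, 2, 5, 6, 9, 12, 16, 17 (1-based): 8 of 17.
Identical positions: 9/17 = 52.94% → 53%.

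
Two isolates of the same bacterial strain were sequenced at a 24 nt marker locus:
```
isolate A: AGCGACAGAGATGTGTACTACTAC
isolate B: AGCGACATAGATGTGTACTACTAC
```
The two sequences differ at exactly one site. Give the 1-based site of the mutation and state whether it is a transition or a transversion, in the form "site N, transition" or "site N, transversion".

site 8, transversion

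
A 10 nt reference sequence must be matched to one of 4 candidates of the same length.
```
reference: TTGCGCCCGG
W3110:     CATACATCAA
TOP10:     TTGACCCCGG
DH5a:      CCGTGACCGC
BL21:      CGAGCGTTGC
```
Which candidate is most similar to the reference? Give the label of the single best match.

W3110 differs at 9 bases; TOP10 differs at 2 bases; DH5a differs at 5 bases; BL21 differs at 9 bases. The closest is TOP10.

TOP10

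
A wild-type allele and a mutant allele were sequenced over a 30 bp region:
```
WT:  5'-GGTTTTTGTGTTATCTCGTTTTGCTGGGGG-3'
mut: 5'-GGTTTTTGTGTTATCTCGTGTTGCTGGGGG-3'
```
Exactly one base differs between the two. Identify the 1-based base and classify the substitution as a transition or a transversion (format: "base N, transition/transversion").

The sequences differ only at base 20: T→G (pyrimidine→purine), a transversion.

base 20, transversion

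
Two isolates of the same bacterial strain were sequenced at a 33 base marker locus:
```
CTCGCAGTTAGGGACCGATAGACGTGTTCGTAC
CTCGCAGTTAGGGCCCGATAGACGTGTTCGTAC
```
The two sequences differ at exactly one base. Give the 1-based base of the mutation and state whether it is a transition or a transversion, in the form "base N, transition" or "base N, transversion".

The sequences differ only at base 14: A→C (purine→pyrimidine), a transversion.

base 14, transversion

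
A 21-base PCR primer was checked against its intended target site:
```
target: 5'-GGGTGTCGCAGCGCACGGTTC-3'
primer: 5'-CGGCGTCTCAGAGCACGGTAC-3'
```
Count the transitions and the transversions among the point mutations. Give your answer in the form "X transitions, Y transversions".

Mismatches (1-based):
site 1: G→C (purine→pyrimidine, transversion)
site 4: T→C (pyrimidine→pyrimidine, transition)
site 8: G→T (purine→pyrimidine, transversion)
site 12: C→A (pyrimidine→purine, transversion)
site 20: T→A (pyrimidine→purine, transversion)

1 transition, 4 transversions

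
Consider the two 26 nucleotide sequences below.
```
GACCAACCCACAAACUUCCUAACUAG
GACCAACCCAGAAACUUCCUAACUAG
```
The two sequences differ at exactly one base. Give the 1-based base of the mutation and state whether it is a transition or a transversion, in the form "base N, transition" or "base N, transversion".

base 11, transversion

The sequences differ only at base 11: C→G (pyrimidine→purine), a transversion.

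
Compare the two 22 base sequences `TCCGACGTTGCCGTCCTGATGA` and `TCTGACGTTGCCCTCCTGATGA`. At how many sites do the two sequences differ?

2

Comparing position by position, 2 sites differ: 3 (C/T), 13 (G/C).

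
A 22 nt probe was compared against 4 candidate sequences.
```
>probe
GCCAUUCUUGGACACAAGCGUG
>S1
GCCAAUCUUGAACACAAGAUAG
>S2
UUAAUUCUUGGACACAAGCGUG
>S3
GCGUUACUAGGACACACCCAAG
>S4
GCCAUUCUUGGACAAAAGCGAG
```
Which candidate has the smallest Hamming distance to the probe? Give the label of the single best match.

S1 differs at 5 positions; S2 differs at 3 positions; S3 differs at 8 positions; S4 differs at 2 positions. The closest is S4.

S4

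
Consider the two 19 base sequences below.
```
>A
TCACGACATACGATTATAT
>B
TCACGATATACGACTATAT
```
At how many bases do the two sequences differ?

Comparing position by position, 2 bases differ: 7 (C/T), 14 (T/C).

2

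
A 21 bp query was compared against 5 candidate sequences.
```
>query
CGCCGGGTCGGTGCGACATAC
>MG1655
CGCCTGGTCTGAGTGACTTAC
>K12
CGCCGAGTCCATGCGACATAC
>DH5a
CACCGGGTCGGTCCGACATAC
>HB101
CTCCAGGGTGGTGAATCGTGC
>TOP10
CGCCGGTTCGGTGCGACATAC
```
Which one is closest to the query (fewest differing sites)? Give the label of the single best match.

TOP10

MG1655 differs at 5 sites; K12 differs at 3 sites; DH5a differs at 2 sites; HB101 differs at 9 sites; TOP10 differs at 1 site. The closest is TOP10.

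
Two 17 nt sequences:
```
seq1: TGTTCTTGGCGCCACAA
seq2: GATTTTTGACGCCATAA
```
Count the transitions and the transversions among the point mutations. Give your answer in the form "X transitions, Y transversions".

4 transitions, 1 transversion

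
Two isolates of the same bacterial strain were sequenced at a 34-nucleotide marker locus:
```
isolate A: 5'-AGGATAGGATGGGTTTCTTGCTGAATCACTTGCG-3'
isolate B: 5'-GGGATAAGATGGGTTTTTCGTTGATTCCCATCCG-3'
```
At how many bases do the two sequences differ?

Comparing position by position, 9 bases differ: 1 (A/G), 7 (G/A), 17 (C/T), 19 (T/C), 21 (C/T), 25 (A/T), 28 (A/C), 30 (T/A), 32 (G/C).

9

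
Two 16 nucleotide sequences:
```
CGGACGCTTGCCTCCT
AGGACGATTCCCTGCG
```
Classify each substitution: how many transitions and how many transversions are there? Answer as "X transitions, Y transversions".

Transitions (purine↔purine or pyrimidine↔pyrimidine): none.
Transversions (purine↔pyrimidine): 1 C→A, 7 C→A, 10 G→C, 14 C→G, 16 T→G.

0 transitions, 5 transversions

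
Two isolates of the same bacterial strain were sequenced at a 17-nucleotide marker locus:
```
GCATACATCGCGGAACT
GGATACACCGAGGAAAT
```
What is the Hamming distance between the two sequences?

Comparing position by position, 4 positions differ: 2 (C/G), 8 (T/C), 11 (C/A), 16 (C/A).

4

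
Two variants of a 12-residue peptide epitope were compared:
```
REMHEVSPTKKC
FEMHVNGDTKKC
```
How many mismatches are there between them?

The sequences differ at residues 1, 5, 6, 7, 8 (1-based) — 5 in total.

5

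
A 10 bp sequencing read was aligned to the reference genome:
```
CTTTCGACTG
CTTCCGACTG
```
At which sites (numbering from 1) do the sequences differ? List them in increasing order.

4

Scanning 1-based: 4: T/C.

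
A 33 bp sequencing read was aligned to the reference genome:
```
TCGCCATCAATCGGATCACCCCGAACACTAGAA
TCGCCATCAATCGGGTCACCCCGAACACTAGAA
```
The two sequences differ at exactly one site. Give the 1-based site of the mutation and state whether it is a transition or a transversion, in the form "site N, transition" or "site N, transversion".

site 15, transition

Site 15 changes A→G. A is a purine and G is a purine, so this is a transition.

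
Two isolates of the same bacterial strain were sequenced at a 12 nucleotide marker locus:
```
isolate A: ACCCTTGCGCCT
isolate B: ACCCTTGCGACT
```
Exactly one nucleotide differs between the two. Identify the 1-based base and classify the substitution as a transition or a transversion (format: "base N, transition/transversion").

base 10, transversion

The sequences differ only at base 10: C→A (pyrimidine→purine), a transversion.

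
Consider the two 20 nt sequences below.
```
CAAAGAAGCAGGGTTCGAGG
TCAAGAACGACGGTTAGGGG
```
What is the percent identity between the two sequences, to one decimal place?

65.0%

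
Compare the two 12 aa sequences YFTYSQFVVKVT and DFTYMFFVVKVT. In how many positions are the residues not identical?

Comparing position by position, 3 positions differ: 1 (Y/D), 5 (S/M), 6 (Q/F).

3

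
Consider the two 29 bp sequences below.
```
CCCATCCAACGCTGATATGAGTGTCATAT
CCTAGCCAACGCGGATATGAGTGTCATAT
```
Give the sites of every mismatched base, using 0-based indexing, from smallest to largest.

Differences at site 2 (C→T), site 4 (T→G), site 12 (T→G).

2, 4, 12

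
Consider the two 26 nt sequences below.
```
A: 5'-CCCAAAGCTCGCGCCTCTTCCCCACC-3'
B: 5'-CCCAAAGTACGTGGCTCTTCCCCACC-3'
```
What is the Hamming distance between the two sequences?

Mismatches (1-based): base 8: C→T; base 9: T→A; base 12: C→T; base 14: C→G.

4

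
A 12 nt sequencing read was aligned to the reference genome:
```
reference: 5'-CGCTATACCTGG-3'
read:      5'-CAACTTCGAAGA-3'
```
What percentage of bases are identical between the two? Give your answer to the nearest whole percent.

Mismatches at positions 2, 3, 4, 5, 7, 8, 9, 10, 12 (1-based): 9 of 12.
Identical positions: 3/12 = 25% → 25%.

25%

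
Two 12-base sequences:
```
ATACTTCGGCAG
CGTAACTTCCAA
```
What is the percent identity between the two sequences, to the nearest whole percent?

17%

10 positions differ (1, 2, 3, 4, 5, 6, 7, 8, 9, 12), so 2 of 12 match: 2/12 = 16.67%.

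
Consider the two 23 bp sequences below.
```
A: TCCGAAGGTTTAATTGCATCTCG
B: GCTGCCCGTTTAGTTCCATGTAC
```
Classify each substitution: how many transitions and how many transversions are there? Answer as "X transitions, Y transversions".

Transitions (purine↔purine or pyrimidine↔pyrimidine): 3 C→T, 13 A→G.
Transversions (purine↔pyrimidine): 1 T→G, 5 A→C, 6 A→C, 7 G→C, 16 G→C, 20 C→G, 22 C→A, 23 G→C.

2 transitions, 8 transversions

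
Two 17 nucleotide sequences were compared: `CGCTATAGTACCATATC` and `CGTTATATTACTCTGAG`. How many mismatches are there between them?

The sequences differ at positions 3, 8, 12, 13, 15, 16, 17 (1-based) — 7 in total.

7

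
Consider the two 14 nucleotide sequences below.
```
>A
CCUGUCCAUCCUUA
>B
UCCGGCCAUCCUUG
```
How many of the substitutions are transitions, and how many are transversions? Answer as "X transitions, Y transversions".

Transitions (purine↔purine or pyrimidine↔pyrimidine): 1 C→U, 3 U→C, 14 A→G.
Transversions (purine↔pyrimidine): 5 U→G.

3 transitions, 1 transversion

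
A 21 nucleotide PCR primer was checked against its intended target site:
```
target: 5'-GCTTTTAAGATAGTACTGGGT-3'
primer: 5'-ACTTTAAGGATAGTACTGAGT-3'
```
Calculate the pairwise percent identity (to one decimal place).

81.0%

4 positions differ (1, 6, 8, 19), so 17 of 21 match: 17/21 = 80.95%.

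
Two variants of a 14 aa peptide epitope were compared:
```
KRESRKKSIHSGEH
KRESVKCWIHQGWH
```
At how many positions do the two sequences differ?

Comparing position by position, 5 positions differ: 5 (R/V), 7 (K/C), 8 (S/W), 11 (S/Q), 13 (E/W).

5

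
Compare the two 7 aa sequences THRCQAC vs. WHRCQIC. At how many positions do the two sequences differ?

Mismatches (1-based): position 1: T→W; position 6: A→I.

2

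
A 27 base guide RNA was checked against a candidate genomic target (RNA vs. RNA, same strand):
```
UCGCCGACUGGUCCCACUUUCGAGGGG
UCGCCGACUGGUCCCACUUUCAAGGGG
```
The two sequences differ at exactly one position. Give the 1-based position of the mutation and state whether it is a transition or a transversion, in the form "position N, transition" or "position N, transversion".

position 22, transition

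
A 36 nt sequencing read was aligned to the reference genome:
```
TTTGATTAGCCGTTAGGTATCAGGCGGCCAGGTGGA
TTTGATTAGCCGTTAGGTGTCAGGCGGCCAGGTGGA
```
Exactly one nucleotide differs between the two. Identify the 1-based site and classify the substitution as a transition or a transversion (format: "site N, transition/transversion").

Site 19 changes A→G. A is a purine and G is a purine, so this is a transition.

site 19, transition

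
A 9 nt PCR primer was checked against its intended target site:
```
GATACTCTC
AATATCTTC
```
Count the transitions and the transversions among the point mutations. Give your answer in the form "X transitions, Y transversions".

4 transitions, 0 transversions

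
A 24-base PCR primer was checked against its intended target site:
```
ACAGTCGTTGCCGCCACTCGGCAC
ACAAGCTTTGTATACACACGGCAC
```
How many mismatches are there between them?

8

Comparing position by position, 8 positions differ: 4 (G/A), 5 (T/G), 7 (G/T), 11 (C/T), 12 (C/A), 13 (G/T), 14 (C/A), 18 (T/A).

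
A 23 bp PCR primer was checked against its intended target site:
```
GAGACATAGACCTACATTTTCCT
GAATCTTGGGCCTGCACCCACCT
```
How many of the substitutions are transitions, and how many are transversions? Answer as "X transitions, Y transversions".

7 transitions, 3 transversions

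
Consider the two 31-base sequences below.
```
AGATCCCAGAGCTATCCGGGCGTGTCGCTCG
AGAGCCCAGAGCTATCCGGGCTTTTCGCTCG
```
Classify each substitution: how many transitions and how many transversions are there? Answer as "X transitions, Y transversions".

0 transitions, 3 transversions

Mismatches (1-based):
site 4: T→G (pyrimidine→purine, transversion)
site 22: G→T (purine→pyrimidine, transversion)
site 24: G→T (purine→pyrimidine, transversion)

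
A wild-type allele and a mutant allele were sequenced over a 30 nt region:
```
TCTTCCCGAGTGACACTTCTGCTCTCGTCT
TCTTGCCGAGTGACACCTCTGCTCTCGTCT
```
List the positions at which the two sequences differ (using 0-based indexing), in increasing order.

4, 16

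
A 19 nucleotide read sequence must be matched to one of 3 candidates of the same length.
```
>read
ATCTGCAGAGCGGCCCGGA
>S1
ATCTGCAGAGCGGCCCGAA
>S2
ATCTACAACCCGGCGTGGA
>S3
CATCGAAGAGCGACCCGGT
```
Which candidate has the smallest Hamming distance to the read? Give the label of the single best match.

S1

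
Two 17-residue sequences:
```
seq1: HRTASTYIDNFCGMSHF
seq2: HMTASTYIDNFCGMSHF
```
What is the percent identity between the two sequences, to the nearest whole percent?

94%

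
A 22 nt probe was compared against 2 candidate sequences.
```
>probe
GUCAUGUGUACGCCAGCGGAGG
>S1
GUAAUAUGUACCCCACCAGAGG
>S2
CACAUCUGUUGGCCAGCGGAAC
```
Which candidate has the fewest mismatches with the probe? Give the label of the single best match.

Hamming distances to probe — S1: 5; S2: 7.
Smallest is S1 with 5 mismatches.

S1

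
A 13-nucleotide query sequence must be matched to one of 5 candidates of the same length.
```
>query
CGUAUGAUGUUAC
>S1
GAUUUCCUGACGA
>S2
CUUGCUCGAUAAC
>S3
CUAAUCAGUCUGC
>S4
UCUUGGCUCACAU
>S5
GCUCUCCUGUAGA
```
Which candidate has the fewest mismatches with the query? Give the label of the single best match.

S3

S1 differs at 9 bases; S2 differs at 8 bases; S3 differs at 7 bases; S4 differs at 9 bases; S5 differs at 8 bases. The closest is S3.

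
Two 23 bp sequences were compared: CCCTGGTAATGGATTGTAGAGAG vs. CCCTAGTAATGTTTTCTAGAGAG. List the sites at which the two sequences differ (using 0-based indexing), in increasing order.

Differences at site 4 (G→A), site 11 (G→T), site 12 (A→T), site 15 (G→C).

4, 11, 12, 15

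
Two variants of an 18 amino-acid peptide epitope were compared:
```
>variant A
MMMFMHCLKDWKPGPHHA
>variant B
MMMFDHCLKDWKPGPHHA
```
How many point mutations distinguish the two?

Comparing position by position, 1 position differs: 5 (M/D).

1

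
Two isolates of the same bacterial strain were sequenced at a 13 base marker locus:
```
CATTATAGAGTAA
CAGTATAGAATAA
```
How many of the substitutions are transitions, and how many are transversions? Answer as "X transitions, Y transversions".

1 transition, 1 transversion

Mismatches (1-based):
base 3: T→G (pyrimidine→purine, transversion)
base 10: G→A (purine→purine, transition)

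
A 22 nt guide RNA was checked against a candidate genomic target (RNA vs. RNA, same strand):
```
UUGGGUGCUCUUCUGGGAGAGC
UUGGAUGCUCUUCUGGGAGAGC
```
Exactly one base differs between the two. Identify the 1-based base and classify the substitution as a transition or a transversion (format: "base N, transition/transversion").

Base 5 changes G→A. G is a purine and A is a purine, so this is a transition.

base 5, transition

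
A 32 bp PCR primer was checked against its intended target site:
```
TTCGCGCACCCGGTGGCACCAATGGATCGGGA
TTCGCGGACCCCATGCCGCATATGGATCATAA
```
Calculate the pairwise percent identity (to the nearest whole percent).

Mismatches at positions 7, 12, 13, 16, 18, 20, 21, 29, 30, 31 (1-based): 10 of 32.
Identical positions: 22/32 = 68.75% → 69%.

69%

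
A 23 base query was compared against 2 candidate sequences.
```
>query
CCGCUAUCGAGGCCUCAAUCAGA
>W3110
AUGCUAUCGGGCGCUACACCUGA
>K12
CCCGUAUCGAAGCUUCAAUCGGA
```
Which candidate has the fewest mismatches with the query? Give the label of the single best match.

W3110 differs at 9 sites; K12 differs at 5 sites. The closest is K12.

K12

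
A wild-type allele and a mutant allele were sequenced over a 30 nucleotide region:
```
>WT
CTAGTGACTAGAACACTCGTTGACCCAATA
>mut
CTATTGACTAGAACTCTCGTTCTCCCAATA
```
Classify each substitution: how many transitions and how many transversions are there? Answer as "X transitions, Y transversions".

Transitions (purine↔purine or pyrimidine↔pyrimidine): none.
Transversions (purine↔pyrimidine): 4 G→T, 15 A→T, 22 G→C, 23 A→T.

0 transitions, 4 transversions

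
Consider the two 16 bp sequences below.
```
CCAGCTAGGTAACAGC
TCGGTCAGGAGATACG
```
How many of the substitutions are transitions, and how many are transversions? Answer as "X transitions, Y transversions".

Mismatches (1-based):
base 1: C→T (pyrimidine→pyrimidine, transition)
base 3: A→G (purine→purine, transition)
base 5: C→T (pyrimidine→pyrimidine, transition)
base 6: T→C (pyrimidine→pyrimidine, transition)
base 10: T→A (pyrimidine→purine, transversion)
base 11: A→G (purine→purine, transition)
base 13: C→T (pyrimidine→pyrimidine, transition)
base 15: G→C (purine→pyrimidine, transversion)
base 16: C→G (pyrimidine→purine, transversion)

6 transitions, 3 transversions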